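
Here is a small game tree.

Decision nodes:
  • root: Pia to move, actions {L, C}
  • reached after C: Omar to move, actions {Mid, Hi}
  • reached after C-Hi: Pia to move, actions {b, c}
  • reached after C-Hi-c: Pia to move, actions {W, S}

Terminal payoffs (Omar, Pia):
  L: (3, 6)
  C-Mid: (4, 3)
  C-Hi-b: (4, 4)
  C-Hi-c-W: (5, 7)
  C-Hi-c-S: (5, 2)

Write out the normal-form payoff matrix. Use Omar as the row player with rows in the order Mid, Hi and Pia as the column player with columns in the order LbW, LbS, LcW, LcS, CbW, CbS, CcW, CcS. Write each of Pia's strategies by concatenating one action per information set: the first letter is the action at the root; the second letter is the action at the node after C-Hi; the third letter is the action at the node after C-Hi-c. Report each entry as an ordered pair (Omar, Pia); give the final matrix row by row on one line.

Mid: (3,6) (3,6) (3,6) (3,6) (4,3) (4,3) (4,3) (4,3) | Hi: (3,6) (3,6) (3,6) (3,6) (4,4) (4,4) (5,7) (5,2)

          LbW      LbS      LcW      LcS      CbW      CbS      CcW      CcS
 Mid    (3,6)    (3,6)    (3,6)    (3,6)    (4,3)    (4,3)    (4,3)    (4,3)
  Hi    (3,6)    (3,6)    (3,6)    (3,6)    (4,4)    (4,4)    (5,7)    (5,2)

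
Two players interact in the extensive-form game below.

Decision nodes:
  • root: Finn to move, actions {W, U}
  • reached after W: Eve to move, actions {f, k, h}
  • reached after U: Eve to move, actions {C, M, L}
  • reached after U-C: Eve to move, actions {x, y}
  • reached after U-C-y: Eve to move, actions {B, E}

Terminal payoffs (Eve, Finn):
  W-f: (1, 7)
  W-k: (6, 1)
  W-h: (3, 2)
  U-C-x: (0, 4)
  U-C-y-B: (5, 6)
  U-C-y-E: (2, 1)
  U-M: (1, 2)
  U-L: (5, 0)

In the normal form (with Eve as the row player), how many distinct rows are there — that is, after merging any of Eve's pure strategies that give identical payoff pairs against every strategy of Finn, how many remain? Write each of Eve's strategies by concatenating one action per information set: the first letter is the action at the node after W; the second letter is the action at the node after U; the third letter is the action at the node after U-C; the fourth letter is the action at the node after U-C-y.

15

Eve has 36 pure strategies: fCxB, fCxE, fCyB, fCyE, fMxB, fMxE, fMyB, fMyE, fLxB, fLxE, fLyB, fLyE, kCxB, kCxE, kCyB, kCyE, kMxB, kMxE, kMyB, kMyE, kLxB, kLxE, kLyB, kLyE, hCxB, hCxE, hCyB, hCyE, hMxB, hMxE, hMyB, hMyE, hLxB, hLxE, hLyB, hLyE. Columns: W, U.
{fCxB, fCxE} → row (1,7) (0,4)
{fCyB} → row (1,7) (5,6)
{fCyE} → row (1,7) (2,1)
{fMxB, fMxE, fMyB, fMyE} → row (1,7) (1,2)
{fLxB, fLxE, fLyB, fLyE} → row (1,7) (5,0)
{kCxB, kCxE} → row (6,1) (0,4)
{kCyB} → row (6,1) (5,6)
{kCyE} → row (6,1) (2,1)
{kMxB, kMxE, kMyB, kMyE} → row (6,1) (1,2)
{kLxB, kLxE, kLyB, kLyE} → row (6,1) (5,0)
{hCxB, hCxE} → row (3,2) (0,4)
{hCyB} → row (3,2) (5,6)
{hCyE} → row (3,2) (2,1)
{hMxB, hMxE, hMyB, hMyE} → row (3,2) (1,2)
{hLxB, hLxE, hLyB, hLyE} → row (3,2) (5,0)
That's 15 distinct rows out of 36 strategies.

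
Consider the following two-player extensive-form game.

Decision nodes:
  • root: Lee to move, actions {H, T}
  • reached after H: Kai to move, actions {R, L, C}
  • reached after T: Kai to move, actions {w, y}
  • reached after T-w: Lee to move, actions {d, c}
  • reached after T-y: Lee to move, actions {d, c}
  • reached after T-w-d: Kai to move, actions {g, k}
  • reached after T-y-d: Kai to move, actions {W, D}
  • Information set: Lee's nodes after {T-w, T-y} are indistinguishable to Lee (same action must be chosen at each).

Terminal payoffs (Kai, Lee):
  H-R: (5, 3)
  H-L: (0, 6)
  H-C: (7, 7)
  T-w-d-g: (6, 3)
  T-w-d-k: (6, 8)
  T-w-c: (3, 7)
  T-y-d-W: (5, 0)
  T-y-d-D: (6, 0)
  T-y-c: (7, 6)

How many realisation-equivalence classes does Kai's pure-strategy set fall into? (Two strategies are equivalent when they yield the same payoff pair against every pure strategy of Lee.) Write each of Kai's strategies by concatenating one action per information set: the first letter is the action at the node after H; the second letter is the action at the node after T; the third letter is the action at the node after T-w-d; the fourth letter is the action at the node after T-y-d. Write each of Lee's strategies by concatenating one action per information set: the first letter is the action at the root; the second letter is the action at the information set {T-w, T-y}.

12

Kai has 24 pure strategies: RwgW, RwgD, RwkW, RwkD, RygW, RygD, RykW, RykD, LwgW, LwgD, LwkW, LwkD, LygW, LygD, LykW, LykD, CwgW, CwgD, CwkW, CwkD, CygW, CygD, CykW, CykD. Columns: Hd, Hc, Td, Tc.
{RwgW, RwgD} → row (5,3) (5,3) (6,3) (3,7)
{RwkW, RwkD} → row (5,3) (5,3) (6,8) (3,7)
{RygW, RykW} → row (5,3) (5,3) (5,0) (7,6)
{RygD, RykD} → row (5,3) (5,3) (6,0) (7,6)
{LwgW, LwgD} → row (0,6) (0,6) (6,3) (3,7)
{LwkW, LwkD} → row (0,6) (0,6) (6,8) (3,7)
{LygW, LykW} → row (0,6) (0,6) (5,0) (7,6)
{LygD, LykD} → row (0,6) (0,6) (6,0) (7,6)
{CwgW, CwgD} → row (7,7) (7,7) (6,3) (3,7)
{CwkW, CwkD} → row (7,7) (7,7) (6,8) (3,7)
{CygW, CykW} → row (7,7) (7,7) (5,0) (7,6)
{CygD, CykD} → row (7,7) (7,7) (6,0) (7,6)
That's 12 distinct rows out of 24 strategies.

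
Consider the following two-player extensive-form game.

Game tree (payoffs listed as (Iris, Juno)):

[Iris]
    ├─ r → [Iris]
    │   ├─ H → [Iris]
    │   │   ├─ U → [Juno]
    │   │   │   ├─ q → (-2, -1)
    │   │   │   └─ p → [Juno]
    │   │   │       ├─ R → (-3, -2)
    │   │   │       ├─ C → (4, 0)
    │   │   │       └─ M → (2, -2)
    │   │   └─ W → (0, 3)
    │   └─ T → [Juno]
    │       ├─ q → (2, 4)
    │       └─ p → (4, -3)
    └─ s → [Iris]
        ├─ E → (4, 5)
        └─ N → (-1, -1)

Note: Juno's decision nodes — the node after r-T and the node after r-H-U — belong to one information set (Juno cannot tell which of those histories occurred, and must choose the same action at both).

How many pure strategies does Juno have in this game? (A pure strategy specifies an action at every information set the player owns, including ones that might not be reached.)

Juno owns the information set {r-T, r-H-U} with actions {q, p} — two choices.
Juno owns the node after r-H-U-p with actions {R, C, M} — three choices.
A pure strategy fixes one action at each information set independently, so the count is the product 2 × 3 = 6.
(For reference, Iris has 16 pure strategies, giving a 6×16 normal-form matrix.)

6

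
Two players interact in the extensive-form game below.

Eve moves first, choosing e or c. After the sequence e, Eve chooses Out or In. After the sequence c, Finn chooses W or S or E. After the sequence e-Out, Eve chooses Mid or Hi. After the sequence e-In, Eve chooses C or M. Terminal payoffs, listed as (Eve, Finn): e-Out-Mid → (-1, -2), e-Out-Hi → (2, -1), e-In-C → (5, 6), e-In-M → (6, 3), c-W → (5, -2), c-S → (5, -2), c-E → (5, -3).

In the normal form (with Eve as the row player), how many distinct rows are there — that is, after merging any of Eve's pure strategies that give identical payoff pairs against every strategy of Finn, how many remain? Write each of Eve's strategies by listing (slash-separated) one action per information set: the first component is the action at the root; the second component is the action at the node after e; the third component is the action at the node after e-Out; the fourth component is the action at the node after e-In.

Eve has 16 pure strategies: e/Out/Mid/C, e/Out/Mid/M, e/Out/Hi/C, e/Out/Hi/M, e/In/Mid/C, e/In/Mid/M, e/In/Hi/C, e/In/Hi/M, c/Out/Mid/C, c/Out/Mid/M, c/Out/Hi/C, c/Out/Hi/M, c/In/Mid/C, c/In/Mid/M, c/In/Hi/C, c/In/Hi/M. Columns: W, S, E.
{e/Out/Mid/C, e/Out/Mid/M} → row (-1,-2) (-1,-2) (-1,-2)
{e/Out/Hi/C, e/Out/Hi/M} → row (2,-1) (2,-1) (2,-1)
{e/In/Mid/C, e/In/Hi/C} → row (5,6) (5,6) (5,6)
{e/In/Mid/M, e/In/Hi/M} → row (6,3) (6,3) (6,3)
{c/Out/Mid/C, c/Out/Mid/M, c/Out/Hi/C, c/Out/Hi/M, c/In/Mid/C, c/In/Mid/M, c/In/Hi/C, c/In/Hi/M} → row (5,-2) (5,-2) (5,-3)
That's 5 distinct rows out of 16 strategies.

5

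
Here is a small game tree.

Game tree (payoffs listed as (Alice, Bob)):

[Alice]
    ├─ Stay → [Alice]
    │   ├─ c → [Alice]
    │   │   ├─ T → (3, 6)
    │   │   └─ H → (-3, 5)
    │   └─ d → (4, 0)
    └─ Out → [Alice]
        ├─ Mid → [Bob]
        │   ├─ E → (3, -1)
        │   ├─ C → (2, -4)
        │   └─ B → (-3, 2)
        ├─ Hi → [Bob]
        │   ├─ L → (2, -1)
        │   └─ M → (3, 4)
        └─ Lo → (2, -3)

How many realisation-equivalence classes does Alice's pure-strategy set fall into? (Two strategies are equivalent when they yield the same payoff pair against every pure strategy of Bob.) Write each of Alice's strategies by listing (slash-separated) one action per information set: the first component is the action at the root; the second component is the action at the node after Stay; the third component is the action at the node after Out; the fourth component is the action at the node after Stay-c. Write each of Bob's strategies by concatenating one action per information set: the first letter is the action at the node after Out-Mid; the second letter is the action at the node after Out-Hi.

Alice has 24 pure strategies: Stay/c/Mid/T, Stay/c/Mid/H, Stay/c/Hi/T, Stay/c/Hi/H, Stay/c/Lo/T, Stay/c/Lo/H, Stay/d/Mid/T, Stay/d/Mid/H, Stay/d/Hi/T, Stay/d/Hi/H, Stay/d/Lo/T, Stay/d/Lo/H, Out/c/Mid/T, Out/c/Mid/H, Out/c/Hi/T, Out/c/Hi/H, Out/c/Lo/T, Out/c/Lo/H, Out/d/Mid/T, Out/d/Mid/H, Out/d/Hi/T, Out/d/Hi/H, Out/d/Lo/T, Out/d/Lo/H. Columns: EL, EM, CL, CM, BL, BM.
{Stay/c/Mid/T, Stay/c/Hi/T, Stay/c/Lo/T} → row (3,6) (3,6) (3,6) (3,6) (3,6) (3,6)
{Stay/c/Mid/H, Stay/c/Hi/H, Stay/c/Lo/H} → row (-3,5) (-3,5) (-3,5) (-3,5) (-3,5) (-3,5)
{Stay/d/Mid/T, Stay/d/Mid/H, Stay/d/Hi/T, Stay/d/Hi/H, Stay/d/Lo/T, Stay/d/Lo/H} → row (4,0) (4,0) (4,0) (4,0) (4,0) (4,0)
{Out/c/Mid/T, Out/c/Mid/H, Out/d/Mid/T, Out/d/Mid/H} → row (3,-1) (3,-1) (2,-4) (2,-4) (-3,2) (-3,2)
{Out/c/Hi/T, Out/c/Hi/H, Out/d/Hi/T, Out/d/Hi/H} → row (2,-1) (3,4) (2,-1) (3,4) (2,-1) (3,4)
{Out/c/Lo/T, Out/c/Lo/H, Out/d/Lo/T, Out/d/Lo/H} → row (2,-3) (2,-3) (2,-3) (2,-3) (2,-3) (2,-3)
That's 6 distinct rows out of 24 strategies.

6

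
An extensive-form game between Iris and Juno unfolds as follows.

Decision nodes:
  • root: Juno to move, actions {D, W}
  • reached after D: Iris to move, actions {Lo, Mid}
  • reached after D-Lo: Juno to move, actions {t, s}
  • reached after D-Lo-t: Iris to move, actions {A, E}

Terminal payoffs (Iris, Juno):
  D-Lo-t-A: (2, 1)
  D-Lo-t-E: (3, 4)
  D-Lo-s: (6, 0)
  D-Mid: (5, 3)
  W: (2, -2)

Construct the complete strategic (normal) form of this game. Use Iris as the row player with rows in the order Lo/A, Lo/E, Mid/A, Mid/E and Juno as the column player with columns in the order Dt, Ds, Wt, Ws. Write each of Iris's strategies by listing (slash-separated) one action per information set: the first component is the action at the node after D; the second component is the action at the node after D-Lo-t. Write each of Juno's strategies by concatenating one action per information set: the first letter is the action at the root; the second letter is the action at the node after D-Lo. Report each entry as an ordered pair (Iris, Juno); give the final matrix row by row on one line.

Lo/A: (2,1) (6,0) (2,-2) (2,-2) | Lo/E: (3,4) (6,0) (2,-2) (2,-2) | Mid/A: (5,3) (5,3) (2,-2) (2,-2) | Mid/E: (5,3) (5,3) (2,-2) (2,-2)

            Dt       Ds       Wt       Ws
 Lo/A    (2,1)    (6,0)   (2,-2)   (2,-2)
 Lo/E    (3,4)    (6,0)   (2,-2)   (2,-2)
Mid/A    (5,3)    (5,3)   (2,-2)   (2,-2)
Mid/E    (5,3)    (5,3)   (2,-2)   (2,-2)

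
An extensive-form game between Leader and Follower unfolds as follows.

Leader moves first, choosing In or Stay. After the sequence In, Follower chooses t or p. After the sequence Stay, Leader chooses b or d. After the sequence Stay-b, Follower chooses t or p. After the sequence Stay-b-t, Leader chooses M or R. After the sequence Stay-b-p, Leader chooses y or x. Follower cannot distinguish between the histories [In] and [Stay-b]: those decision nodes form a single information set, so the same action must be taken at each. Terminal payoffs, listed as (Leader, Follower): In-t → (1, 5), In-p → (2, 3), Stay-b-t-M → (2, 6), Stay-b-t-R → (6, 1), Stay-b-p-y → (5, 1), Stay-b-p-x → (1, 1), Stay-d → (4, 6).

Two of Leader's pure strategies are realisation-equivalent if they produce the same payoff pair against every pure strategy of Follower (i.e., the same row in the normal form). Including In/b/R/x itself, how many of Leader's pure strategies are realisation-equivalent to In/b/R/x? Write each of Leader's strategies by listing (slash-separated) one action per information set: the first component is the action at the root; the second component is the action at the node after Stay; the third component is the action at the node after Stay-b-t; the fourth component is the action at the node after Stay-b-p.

8

Row for In/b/R/x (columns t, p): (1,5) (2,3).
Under In/b/R/x, Leader's choice at the node after Stay and at the node after Stay-b-t and at the node after Stay-b-p can never be reached regardless of what Follower does, so varying those choices leaves every outcome unchanged.
Holding the reachable choices fixed and varying the unreachable ones freely already gives 2 × 2 × 2 = 8 equivalent strategies.
No other strategy reproduces this row, so those 8 are the full class: In/b/M/y, In/b/M/x, In/b/R/y, In/b/R/x, In/d/M/y, In/d/M/x, In/d/R/y, In/d/R/x.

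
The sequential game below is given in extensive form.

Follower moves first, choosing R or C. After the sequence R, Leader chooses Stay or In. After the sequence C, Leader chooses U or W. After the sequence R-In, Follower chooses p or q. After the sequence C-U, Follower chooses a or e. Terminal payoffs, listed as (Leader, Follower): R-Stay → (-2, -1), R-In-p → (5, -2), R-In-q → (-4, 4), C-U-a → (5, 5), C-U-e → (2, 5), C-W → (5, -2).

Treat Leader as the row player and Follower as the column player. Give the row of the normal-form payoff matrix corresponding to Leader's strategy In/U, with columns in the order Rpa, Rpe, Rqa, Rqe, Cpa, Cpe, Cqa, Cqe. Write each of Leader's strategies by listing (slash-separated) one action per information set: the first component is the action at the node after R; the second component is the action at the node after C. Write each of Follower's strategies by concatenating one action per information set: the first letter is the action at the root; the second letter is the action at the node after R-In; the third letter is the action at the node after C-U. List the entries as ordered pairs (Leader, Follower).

(5,-2) (5,-2) (-4,4) (-4,4) (5,5) (2,5) (5,5) (2,5)

vs Rpa: Follower plays R → Leader plays In at [R] → Follower plays p at [R-In] → (5, -2)
vs Rpe: Follower plays R → Leader plays In at [R] → Follower plays p at [R-In] → (5, -2)
vs Rqa: Follower plays R → Leader plays In at [R] → Follower plays q at [R-In] → (-4, 4)
vs Rqe: Follower plays R → Leader plays In at [R] → Follower plays q at [R-In] → (-4, 4)
vs Cpa: Follower plays C → Leader plays U at [C] → Follower plays a at [C-U] → (5, 5)
vs Cpe: Follower plays C → Leader plays U at [C] → Follower plays e at [C-U] → (2, 5)
vs Cqa: Follower plays C → Leader plays U at [C] → Follower plays a at [C-U] → (5, 5)
vs Cqe: Follower plays C → Leader plays U at [C] → Follower plays e at [C-U] → (2, 5)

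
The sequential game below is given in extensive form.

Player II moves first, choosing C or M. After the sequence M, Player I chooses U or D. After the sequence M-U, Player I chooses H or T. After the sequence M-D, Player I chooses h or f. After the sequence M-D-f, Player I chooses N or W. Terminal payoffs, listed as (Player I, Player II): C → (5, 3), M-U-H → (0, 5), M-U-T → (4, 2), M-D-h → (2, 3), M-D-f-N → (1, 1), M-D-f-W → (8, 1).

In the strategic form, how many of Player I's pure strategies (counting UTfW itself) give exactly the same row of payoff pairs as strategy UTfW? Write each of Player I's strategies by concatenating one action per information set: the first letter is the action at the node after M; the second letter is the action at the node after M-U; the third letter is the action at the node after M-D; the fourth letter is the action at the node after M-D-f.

Row for UTfW (columns C, M): (5,3) (4,2).
Under UTfW, Player I's choice at the node after M-D and at the node after M-D-f can never be reached regardless of what Player II does, so varying those choices leaves every outcome unchanged.
Holding the reachable choices fixed and varying the unreachable ones freely already gives 2 × 2 = 4 equivalent strategies.
No other strategy reproduces this row, so those 4 are the full class: UThN, UThW, UTfN, UTfW.

4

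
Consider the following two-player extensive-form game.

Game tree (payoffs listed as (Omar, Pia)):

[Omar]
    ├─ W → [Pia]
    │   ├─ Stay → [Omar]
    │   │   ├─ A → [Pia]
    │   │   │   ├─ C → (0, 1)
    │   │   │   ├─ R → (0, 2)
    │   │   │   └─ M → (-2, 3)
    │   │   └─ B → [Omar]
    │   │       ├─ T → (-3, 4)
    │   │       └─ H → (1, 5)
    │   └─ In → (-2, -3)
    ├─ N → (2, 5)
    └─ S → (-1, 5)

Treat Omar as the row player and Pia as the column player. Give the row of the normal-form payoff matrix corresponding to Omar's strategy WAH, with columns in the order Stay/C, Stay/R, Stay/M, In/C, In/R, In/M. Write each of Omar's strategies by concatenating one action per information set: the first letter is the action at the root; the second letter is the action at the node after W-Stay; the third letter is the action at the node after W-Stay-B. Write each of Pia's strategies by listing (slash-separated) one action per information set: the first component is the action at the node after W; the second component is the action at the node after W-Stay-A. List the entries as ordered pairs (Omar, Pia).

vs Stay/C: Omar plays W → Pia plays Stay at [W] → Omar plays A at [W-Stay] → Pia plays C at [W-Stay-A] → (0, 1)
vs Stay/R: Omar plays W → Pia plays Stay at [W] → Omar plays A at [W-Stay] → Pia plays R at [W-Stay-A] → (0, 2)
vs Stay/M: Omar plays W → Pia plays Stay at [W] → Omar plays A at [W-Stay] → Pia plays M at [W-Stay-A] → (-2, 3)
vs In/C: Omar plays W → Pia plays In at [W] → (-2, -3)
vs In/R: Omar plays W → Pia plays In at [W] → (-2, -3)
vs In/M: Omar plays W → Pia plays In at [W] → (-2, -3)

(0,1) (0,2) (-2,3) (-2,-3) (-2,-3) (-2,-3)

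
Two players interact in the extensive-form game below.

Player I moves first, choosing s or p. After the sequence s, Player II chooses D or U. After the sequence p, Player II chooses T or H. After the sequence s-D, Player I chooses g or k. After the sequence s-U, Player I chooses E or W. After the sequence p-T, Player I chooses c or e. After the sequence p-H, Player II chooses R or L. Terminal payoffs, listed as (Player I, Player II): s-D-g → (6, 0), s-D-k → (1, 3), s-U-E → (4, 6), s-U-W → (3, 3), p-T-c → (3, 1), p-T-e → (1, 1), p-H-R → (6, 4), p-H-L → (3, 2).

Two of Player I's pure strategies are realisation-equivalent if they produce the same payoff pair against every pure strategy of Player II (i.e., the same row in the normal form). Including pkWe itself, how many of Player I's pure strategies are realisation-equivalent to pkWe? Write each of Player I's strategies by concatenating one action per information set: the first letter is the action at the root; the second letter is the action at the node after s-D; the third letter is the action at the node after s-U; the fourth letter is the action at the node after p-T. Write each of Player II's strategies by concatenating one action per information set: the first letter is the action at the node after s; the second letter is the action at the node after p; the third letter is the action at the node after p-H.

Row for pkWe (columns DTR, DTL, DHR, DHL, UTR, UTL, UHR, UHL): (1,1) (1,1) (6,4) (3,2) (1,1) (1,1) (6,4) (3,2).
Under pkWe, Player I's choice at the node after s-D and at the node after s-U can never be reached regardless of what Player II does, so varying those choices leaves every outcome unchanged.
Holding the reachable choices fixed and varying the unreachable ones freely already gives 2 × 2 = 4 equivalent strategies.
No other strategy reproduces this row, so those 4 are the full class: pgEe, pgWe, pkEe, pkWe.

4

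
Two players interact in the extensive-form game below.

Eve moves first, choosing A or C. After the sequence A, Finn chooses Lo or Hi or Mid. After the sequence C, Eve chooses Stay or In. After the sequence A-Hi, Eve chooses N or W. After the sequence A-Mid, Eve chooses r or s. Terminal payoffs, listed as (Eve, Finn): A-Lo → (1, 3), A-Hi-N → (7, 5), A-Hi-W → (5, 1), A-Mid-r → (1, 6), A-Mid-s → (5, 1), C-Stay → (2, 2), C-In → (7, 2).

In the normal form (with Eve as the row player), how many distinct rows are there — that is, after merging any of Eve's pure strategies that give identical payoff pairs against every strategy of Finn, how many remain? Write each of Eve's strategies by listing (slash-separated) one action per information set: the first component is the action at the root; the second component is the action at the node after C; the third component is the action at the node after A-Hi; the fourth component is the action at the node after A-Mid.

Eve has 16 pure strategies: A/Stay/N/r, A/Stay/N/s, A/Stay/W/r, A/Stay/W/s, A/In/N/r, A/In/N/s, A/In/W/r, A/In/W/s, C/Stay/N/r, C/Stay/N/s, C/Stay/W/r, C/Stay/W/s, C/In/N/r, C/In/N/s, C/In/W/r, C/In/W/s. Columns: Lo, Hi, Mid.
{A/Stay/N/r, A/In/N/r} → row (1,3) (7,5) (1,6)
{A/Stay/N/s, A/In/N/s} → row (1,3) (7,5) (5,1)
{A/Stay/W/r, A/In/W/r} → row (1,3) (5,1) (1,6)
{A/Stay/W/s, A/In/W/s} → row (1,3) (5,1) (5,1)
{C/Stay/N/r, C/Stay/N/s, C/Stay/W/r, C/Stay/W/s} → row (2,2) (2,2) (2,2)
{C/In/N/r, C/In/N/s, C/In/W/r, C/In/W/s} → row (7,2) (7,2) (7,2)
That's 6 distinct rows out of 16 strategies.

6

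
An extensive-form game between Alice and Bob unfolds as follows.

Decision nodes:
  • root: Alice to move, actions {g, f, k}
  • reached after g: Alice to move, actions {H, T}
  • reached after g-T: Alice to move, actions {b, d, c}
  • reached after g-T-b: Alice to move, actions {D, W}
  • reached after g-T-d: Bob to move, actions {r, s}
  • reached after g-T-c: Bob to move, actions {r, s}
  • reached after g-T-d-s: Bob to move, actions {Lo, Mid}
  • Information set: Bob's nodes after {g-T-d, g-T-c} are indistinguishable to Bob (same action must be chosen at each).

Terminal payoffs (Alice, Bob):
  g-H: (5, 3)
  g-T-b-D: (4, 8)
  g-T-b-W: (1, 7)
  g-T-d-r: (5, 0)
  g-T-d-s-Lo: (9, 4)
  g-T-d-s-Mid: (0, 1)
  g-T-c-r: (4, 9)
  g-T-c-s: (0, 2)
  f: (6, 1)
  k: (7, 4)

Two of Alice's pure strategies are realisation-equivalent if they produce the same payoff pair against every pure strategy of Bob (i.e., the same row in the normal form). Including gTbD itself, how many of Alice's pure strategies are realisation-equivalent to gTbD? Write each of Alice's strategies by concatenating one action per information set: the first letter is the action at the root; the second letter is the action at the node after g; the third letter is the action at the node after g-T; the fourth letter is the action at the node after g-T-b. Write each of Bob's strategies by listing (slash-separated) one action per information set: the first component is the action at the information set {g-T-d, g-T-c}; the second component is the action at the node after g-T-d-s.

1

Row for gTbD (columns r/Lo, r/Mid, s/Lo, s/Mid): (4,8) (4,8) (4,8) (4,8).
Every one of Alice's information sets is on the play path for some reply by Bob when Alice follows gTbD.
Changing the action at any of them therefore changes at least one column, so only gTbD itself gives this row.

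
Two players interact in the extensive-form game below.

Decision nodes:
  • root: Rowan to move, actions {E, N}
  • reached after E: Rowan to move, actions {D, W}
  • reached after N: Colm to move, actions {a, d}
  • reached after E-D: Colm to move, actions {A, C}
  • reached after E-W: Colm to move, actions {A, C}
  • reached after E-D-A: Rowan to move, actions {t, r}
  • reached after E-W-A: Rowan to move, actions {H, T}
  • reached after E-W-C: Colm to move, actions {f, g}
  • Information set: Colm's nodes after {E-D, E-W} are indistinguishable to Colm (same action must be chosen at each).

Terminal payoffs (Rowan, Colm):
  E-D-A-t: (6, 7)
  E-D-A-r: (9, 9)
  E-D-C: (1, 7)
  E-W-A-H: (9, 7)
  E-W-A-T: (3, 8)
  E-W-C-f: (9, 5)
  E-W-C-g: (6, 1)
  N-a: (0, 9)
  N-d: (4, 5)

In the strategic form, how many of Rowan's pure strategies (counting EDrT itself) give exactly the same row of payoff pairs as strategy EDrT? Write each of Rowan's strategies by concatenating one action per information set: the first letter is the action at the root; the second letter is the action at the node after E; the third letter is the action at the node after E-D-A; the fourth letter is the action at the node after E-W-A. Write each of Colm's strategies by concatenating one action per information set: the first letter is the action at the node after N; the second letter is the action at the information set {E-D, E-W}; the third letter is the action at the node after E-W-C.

2

Row for EDrT (columns aAf, aAg, aCf, aCg, dAf, dAg, dCf, dCg): (9,9) (9,9) (1,7) (1,7) (9,9) (9,9) (1,7) (1,7).
Under EDrT, Rowan's choice at the node after E-W-A can never be reached regardless of what Colm does, so varying those choices leaves every outcome unchanged.
Holding the reachable choices fixed and varying the unreachable one freely already gives 2 equivalent strategies.
No other strategy reproduces this row, so those 2 are the full class: EDrH, EDrT.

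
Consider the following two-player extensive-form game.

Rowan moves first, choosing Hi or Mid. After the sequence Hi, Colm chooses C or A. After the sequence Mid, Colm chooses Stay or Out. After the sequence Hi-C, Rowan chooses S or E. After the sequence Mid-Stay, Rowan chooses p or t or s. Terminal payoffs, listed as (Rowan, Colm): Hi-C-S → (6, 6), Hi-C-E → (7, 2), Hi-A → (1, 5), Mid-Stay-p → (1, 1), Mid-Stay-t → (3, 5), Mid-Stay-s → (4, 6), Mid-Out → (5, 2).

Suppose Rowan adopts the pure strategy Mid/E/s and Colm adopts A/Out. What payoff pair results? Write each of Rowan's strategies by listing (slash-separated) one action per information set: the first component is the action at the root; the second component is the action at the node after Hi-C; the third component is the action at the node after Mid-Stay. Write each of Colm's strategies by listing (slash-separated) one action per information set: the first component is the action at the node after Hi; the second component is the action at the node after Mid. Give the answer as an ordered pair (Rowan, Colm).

Trace the play path from the root:
  Rowan plays Mid
  Colm plays Out at [Mid]
→ terminal payoff (5, 2).
(Rowan's choice at the node after Hi-C is never reached on this path, so it doesn't affect the outcome.)

(5, 2)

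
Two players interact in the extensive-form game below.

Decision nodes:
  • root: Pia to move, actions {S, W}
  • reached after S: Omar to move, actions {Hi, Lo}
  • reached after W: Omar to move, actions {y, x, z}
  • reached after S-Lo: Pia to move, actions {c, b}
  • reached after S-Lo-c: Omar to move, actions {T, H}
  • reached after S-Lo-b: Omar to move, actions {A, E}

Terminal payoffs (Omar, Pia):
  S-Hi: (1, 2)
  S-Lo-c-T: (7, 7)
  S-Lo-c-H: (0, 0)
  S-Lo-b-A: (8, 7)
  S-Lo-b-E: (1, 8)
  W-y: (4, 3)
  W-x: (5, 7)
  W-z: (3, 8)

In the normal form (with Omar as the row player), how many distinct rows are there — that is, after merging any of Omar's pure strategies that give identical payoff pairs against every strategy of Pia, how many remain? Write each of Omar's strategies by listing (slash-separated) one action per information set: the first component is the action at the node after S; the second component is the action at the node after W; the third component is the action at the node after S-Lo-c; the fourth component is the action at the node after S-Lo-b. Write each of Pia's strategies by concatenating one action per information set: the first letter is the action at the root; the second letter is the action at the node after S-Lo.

Omar has 24 pure strategies: Hi/y/T/A, Hi/y/T/E, Hi/y/H/A, Hi/y/H/E, Hi/x/T/A, Hi/x/T/E, Hi/x/H/A, Hi/x/H/E, Hi/z/T/A, Hi/z/T/E, Hi/z/H/A, Hi/z/H/E, Lo/y/T/A, Lo/y/T/E, Lo/y/H/A, Lo/y/H/E, Lo/x/T/A, Lo/x/T/E, Lo/x/H/A, Lo/x/H/E, Lo/z/T/A, Lo/z/T/E, Lo/z/H/A, Lo/z/H/E. Columns: Sc, Sb, Wc, Wb.
{Hi/y/T/A, Hi/y/T/E, Hi/y/H/A, Hi/y/H/E} → row (1,2) (1,2) (4,3) (4,3)
{Hi/x/T/A, Hi/x/T/E, Hi/x/H/A, Hi/x/H/E} → row (1,2) (1,2) (5,7) (5,7)
{Hi/z/T/A, Hi/z/T/E, Hi/z/H/A, Hi/z/H/E} → row (1,2) (1,2) (3,8) (3,8)
{Lo/y/T/A} → row (7,7) (8,7) (4,3) (4,3)
{Lo/y/T/E} → row (7,7) (1,8) (4,3) (4,3)
{Lo/y/H/A} → row (0,0) (8,7) (4,3) (4,3)
{Lo/y/H/E} → row (0,0) (1,8) (4,3) (4,3)
{Lo/x/T/A} → row (7,7) (8,7) (5,7) (5,7)
{Lo/x/T/E} → row (7,7) (1,8) (5,7) (5,7)
{Lo/x/H/A} → row (0,0) (8,7) (5,7) (5,7)
{Lo/x/H/E} → row (0,0) (1,8) (5,7) (5,7)
{Lo/z/T/A} → row (7,7) (8,7) (3,8) (3,8)
{Lo/z/T/E} → row (7,7) (1,8) (3,8) (3,8)
{Lo/z/H/A} → row (0,0) (8,7) (3,8) (3,8)
{Lo/z/H/E} → row (0,0) (1,8) (3,8) (3,8)
That's 15 distinct rows out of 24 strategies.

15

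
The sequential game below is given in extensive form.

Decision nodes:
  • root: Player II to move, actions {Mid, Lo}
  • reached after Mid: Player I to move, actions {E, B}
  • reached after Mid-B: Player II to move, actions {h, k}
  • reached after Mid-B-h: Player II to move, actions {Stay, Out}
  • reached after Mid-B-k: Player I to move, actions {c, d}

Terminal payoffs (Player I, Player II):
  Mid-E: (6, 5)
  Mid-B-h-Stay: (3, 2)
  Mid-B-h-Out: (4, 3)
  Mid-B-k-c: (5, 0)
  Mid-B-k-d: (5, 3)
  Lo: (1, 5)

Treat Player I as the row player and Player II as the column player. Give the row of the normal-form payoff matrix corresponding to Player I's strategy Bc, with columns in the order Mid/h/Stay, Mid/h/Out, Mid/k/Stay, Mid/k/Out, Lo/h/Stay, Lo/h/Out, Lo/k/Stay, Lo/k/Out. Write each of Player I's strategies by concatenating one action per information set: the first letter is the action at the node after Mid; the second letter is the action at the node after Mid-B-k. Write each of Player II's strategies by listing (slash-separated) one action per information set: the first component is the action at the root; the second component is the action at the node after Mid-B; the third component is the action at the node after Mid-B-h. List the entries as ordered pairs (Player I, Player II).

vs Mid/h/Stay: Player II plays Mid → Player I plays B at [Mid] → Player II plays h at [Mid-B] → Player II plays Stay at [Mid-B-h] → (3, 2)
vs Mid/h/Out: Player II plays Mid → Player I plays B at [Mid] → Player II plays h at [Mid-B] → Player II plays Out at [Mid-B-h] → (4, 3)
vs Mid/k/Stay: Player II plays Mid → Player I plays B at [Mid] → Player II plays k at [Mid-B] → Player I plays c at [Mid-B-k] → (5, 0)
vs Mid/k/Out: Player II plays Mid → Player I plays B at [Mid] → Player II plays k at [Mid-B] → Player I plays c at [Mid-B-k] → (5, 0)
vs Lo/h/Stay: Player II plays Lo → (1, 5)
vs Lo/h/Out: Player II plays Lo → (1, 5)
vs Lo/k/Stay: Player II plays Lo → (1, 5)
vs Lo/k/Out: Player II plays Lo → (1, 5)

(3,2) (4,3) (5,0) (5,0) (1,5) (1,5) (1,5) (1,5)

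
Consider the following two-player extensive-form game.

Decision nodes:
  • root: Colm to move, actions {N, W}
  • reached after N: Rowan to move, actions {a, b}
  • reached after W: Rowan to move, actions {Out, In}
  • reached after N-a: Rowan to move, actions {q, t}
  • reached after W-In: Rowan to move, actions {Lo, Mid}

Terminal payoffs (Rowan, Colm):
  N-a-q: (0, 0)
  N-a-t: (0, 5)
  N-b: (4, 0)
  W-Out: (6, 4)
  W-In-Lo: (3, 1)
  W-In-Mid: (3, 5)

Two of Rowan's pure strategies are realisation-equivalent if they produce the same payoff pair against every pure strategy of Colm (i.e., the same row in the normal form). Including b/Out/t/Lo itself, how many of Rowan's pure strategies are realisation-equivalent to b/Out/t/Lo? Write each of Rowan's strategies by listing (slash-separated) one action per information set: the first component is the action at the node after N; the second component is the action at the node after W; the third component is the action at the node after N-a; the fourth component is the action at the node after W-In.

4

Row for b/Out/t/Lo (columns N, W): (4,0) (6,4).
Under b/Out/t/Lo, Rowan's choice at the node after N-a and at the node after W-In can never be reached regardless of what Colm does, so varying those choices leaves every outcome unchanged.
Holding the reachable choices fixed and varying the unreachable ones freely already gives 2 × 2 = 4 equivalent strategies.
No other strategy reproduces this row, so those 4 are the full class: b/Out/q/Lo, b/Out/q/Mid, b/Out/t/Lo, b/Out/t/Mid.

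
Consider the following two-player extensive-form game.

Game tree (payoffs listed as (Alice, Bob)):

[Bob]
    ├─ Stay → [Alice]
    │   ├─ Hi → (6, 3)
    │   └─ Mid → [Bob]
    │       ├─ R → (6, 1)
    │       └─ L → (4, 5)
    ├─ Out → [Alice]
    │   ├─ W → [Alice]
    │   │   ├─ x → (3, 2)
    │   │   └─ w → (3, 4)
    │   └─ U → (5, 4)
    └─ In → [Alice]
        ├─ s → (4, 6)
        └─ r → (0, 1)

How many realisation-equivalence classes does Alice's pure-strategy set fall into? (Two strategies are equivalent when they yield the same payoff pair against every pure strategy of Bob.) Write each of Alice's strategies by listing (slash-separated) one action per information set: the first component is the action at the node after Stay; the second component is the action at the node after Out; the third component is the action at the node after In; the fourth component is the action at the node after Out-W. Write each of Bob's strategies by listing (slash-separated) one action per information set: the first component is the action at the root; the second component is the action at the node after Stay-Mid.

Alice has 16 pure strategies: Hi/W/s/x, Hi/W/s/w, Hi/W/r/x, Hi/W/r/w, Hi/U/s/x, Hi/U/s/w, Hi/U/r/x, Hi/U/r/w, Mid/W/s/x, Mid/W/s/w, Mid/W/r/x, Mid/W/r/w, Mid/U/s/x, Mid/U/s/w, Mid/U/r/x, Mid/U/r/w. Columns: Stay/R, Stay/L, Out/R, Out/L, In/R, In/L.
{Hi/W/s/x} → row (6,3) (6,3) (3,2) (3,2) (4,6) (4,6)
{Hi/W/s/w} → row (6,3) (6,3) (3,4) (3,4) (4,6) (4,6)
{Hi/W/r/x} → row (6,3) (6,3) (3,2) (3,2) (0,1) (0,1)
{Hi/W/r/w} → row (6,3) (6,3) (3,4) (3,4) (0,1) (0,1)
{Hi/U/s/x, Hi/U/s/w} → row (6,3) (6,3) (5,4) (5,4) (4,6) (4,6)
{Hi/U/r/x, Hi/U/r/w} → row (6,3) (6,3) (5,4) (5,4) (0,1) (0,1)
{Mid/W/s/x} → row (6,1) (4,5) (3,2) (3,2) (4,6) (4,6)
{Mid/W/s/w} → row (6,1) (4,5) (3,4) (3,4) (4,6) (4,6)
{Mid/W/r/x} → row (6,1) (4,5) (3,2) (3,2) (0,1) (0,1)
{Mid/W/r/w} → row (6,1) (4,5) (3,4) (3,4) (0,1) (0,1)
{Mid/U/s/x, Mid/U/s/w} → row (6,1) (4,5) (5,4) (5,4) (4,6) (4,6)
{Mid/U/r/x, Mid/U/r/w} → row (6,1) (4,5) (5,4) (5,4) (0,1) (0,1)
That's 12 distinct rows out of 16 strategies.

12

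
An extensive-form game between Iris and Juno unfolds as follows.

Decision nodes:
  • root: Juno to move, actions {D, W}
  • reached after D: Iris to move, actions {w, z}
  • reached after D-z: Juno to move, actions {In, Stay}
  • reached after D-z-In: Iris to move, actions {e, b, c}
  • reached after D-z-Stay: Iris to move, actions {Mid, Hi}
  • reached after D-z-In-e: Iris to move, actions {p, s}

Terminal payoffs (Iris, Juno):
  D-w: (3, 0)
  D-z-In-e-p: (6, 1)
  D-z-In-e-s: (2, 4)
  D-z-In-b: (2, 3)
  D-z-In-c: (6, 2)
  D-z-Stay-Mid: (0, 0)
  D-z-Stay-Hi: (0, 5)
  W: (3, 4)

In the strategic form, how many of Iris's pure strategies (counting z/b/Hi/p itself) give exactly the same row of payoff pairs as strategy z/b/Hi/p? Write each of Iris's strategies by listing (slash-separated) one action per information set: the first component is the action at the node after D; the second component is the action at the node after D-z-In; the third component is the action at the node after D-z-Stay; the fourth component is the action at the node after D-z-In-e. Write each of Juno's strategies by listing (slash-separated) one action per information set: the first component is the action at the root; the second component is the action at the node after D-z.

Row for z/b/Hi/p (columns D/In, D/Stay, W/In, W/Stay): (2,3) (0,5) (3,4) (3,4).
Under z/b/Hi/p, Iris's choice at the node after D-z-In-e can never be reached regardless of what Juno does, so varying those choices leaves every outcome unchanged.
Holding the reachable choices fixed and varying the unreachable one freely already gives 2 equivalent strategies.
No other strategy reproduces this row, so those 2 are the full class: z/b/Hi/p, z/b/Hi/s.

2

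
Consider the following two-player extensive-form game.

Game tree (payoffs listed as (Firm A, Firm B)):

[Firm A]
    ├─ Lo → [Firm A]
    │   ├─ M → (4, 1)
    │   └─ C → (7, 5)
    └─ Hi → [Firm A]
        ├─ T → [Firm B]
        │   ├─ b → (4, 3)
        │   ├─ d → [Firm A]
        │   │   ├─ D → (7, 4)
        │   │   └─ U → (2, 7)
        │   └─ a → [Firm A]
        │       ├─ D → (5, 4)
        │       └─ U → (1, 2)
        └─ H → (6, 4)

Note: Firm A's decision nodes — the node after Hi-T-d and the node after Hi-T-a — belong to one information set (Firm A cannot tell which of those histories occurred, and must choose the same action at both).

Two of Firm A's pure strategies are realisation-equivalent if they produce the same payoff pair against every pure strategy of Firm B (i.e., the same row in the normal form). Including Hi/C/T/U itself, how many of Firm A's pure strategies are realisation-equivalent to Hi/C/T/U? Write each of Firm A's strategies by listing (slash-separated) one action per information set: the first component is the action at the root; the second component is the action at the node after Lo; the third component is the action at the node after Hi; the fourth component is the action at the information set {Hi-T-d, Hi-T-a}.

Row for Hi/C/T/U (columns b, d, a): (4,3) (2,7) (1,2).
Under Hi/C/T/U, Firm A's choice at the node after Lo can never be reached regardless of what Firm B does, so varying those choices leaves every outcome unchanged.
Holding the reachable choices fixed and varying the unreachable one freely already gives 2 equivalent strategies.
No other strategy reproduces this row, so those 2 are the full class: Hi/M/T/U, Hi/C/T/U.

2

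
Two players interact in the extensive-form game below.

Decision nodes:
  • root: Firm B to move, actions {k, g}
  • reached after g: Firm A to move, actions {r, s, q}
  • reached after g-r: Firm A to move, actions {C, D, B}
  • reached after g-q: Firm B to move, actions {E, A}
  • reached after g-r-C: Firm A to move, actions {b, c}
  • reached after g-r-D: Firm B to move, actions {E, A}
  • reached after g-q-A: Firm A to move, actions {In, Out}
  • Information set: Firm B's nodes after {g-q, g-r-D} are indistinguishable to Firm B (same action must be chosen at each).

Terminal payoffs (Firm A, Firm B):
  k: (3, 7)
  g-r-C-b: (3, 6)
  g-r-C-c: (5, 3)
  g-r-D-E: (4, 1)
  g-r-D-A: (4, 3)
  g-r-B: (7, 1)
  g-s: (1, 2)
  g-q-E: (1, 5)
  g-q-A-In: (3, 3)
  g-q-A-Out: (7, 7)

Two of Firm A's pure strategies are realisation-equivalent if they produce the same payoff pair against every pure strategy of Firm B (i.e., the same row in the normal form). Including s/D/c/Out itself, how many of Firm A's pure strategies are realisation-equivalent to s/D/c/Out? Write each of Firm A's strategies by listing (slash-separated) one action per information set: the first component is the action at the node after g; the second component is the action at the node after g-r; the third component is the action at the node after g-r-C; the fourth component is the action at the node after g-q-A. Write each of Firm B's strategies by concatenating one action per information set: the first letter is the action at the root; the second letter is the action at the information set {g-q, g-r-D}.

12

Row for s/D/c/Out (columns kE, kA, gE, gA): (3,7) (3,7) (1,2) (1,2).
Under s/D/c/Out, Firm A's choice at the node after g-r and at the node after g-r-C and at the node after g-q-A can never be reached regardless of what Firm B does, so varying those choices leaves every outcome unchanged.
Holding the reachable choices fixed and varying the unreachable ones freely already gives 3 × 2 × 2 = 12 equivalent strategies.
No other strategy reproduces this row, so those 12 are the full class: s/C/b/In, s/C/b/Out, s/C/c/In, s/C/c/Out, s/D/b/In, s/D/b/Out, s/D/c/In, s/D/c/Out, s/B/b/In, s/B/b/Out, s/B/c/In, s/B/c/Out.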